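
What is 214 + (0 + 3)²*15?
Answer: 349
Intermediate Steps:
214 + (0 + 3)²*15 = 214 + 3²*15 = 214 + 9*15 = 214 + 135 = 349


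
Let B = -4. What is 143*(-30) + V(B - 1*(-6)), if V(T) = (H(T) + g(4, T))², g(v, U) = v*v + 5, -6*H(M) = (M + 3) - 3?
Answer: -34766/9 ≈ -3862.9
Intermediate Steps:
H(M) = -M/6 (H(M) = -((M + 3) - 3)/6 = -((3 + M) - 3)/6 = -M/6)
g(v, U) = 5 + v² (g(v, U) = v² + 5 = 5 + v²)
V(T) = (21 - T/6)² (V(T) = (-T/6 + (5 + 4²))² = (-T/6 + (5 + 16))² = (-T/6 + 21)² = (21 - T/6)²)
143*(-30) + V(B - 1*(-6)) = 143*(-30) + (126 - (-4 - 1*(-6)))²/36 = -4290 + (126 - (-4 + 6))²/36 = -4290 + (126 - 1*2)²/36 = -4290 + (126 - 2)²/36 = -4290 + (1/36)*124² = -4290 + (1/36)*15376 = -4290 + 3844/9 = -34766/9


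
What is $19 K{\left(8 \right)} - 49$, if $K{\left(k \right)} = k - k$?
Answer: $-49$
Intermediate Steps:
$K{\left(k \right)} = 0$
$19 K{\left(8 \right)} - 49 = 19 \cdot 0 - 49 = 0 - 49 = -49$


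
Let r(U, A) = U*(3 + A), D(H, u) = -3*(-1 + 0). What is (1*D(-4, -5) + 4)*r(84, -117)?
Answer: -67032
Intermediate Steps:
D(H, u) = 3 (D(H, u) = -3*(-1) = 3)
(1*D(-4, -5) + 4)*r(84, -117) = (1*3 + 4)*(84*(3 - 117)) = (3 + 4)*(84*(-114)) = 7*(-9576) = -67032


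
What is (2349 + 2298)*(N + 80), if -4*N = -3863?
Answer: 19438401/4 ≈ 4.8596e+6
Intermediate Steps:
N = 3863/4 (N = -¼*(-3863) = 3863/4 ≈ 965.75)
(2349 + 2298)*(N + 80) = (2349 + 2298)*(3863/4 + 80) = 4647*(4183/4) = 19438401/4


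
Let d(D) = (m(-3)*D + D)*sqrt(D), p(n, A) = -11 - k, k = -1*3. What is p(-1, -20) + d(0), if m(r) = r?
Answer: -8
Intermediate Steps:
k = -3
p(n, A) = -8 (p(n, A) = -11 - 1*(-3) = -11 + 3 = -8)
d(D) = -2*D**(3/2) (d(D) = (-3*D + D)*sqrt(D) = (-2*D)*sqrt(D) = -2*D**(3/2))
p(-1, -20) + d(0) = -8 - 2*0**(3/2) = -8 - 2*0 = -8 + 0 = -8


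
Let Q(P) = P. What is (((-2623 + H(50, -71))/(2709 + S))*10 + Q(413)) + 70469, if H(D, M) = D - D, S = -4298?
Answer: 112657728/1589 ≈ 70899.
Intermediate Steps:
H(D, M) = 0
(((-2623 + H(50, -71))/(2709 + S))*10 + Q(413)) + 70469 = (((-2623 + 0)/(2709 - 4298))*10 + 413) + 70469 = (-2623/(-1589)*10 + 413) + 70469 = (-2623*(-1/1589)*10 + 413) + 70469 = ((2623/1589)*10 + 413) + 70469 = (26230/1589 + 413) + 70469 = 682487/1589 + 70469 = 112657728/1589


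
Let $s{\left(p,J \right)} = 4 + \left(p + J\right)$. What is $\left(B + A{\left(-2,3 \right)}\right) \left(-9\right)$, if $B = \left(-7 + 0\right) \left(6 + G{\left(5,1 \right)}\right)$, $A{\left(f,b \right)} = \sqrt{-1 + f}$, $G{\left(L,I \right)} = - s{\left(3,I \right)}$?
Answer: $-126 - 9 i \sqrt{3} \approx -126.0 - 15.588 i$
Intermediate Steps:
$s{\left(p,J \right)} = 4 + J + p$ ($s{\left(p,J \right)} = 4 + \left(J + p\right) = 4 + J + p$)
$G{\left(L,I \right)} = -7 - I$ ($G{\left(L,I \right)} = - (4 + I + 3) = - (7 + I) = -7 - I$)
$B = 14$ ($B = \left(-7 + 0\right) \left(6 - 8\right) = - 7 \left(6 - 8\right) = \left(-7\right) \left(-2\right) = 14$)
$\left(B + A{\left(-2,3 \right)}\right) \left(-9\right) = \left(14 + \sqrt{-1 - 2}\right) \left(-9\right) = \left(14 + \sqrt{-3}\right) \left(-9\right) = \left(14 + i \sqrt{3}\right) \left(-9\right) = -126 - 9 i \sqrt{3}$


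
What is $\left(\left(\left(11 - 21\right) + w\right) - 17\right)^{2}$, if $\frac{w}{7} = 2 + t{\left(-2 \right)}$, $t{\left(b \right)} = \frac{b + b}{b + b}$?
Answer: $36$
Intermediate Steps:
$t{\left(b \right)} = 1$ ($t{\left(b \right)} = \frac{2 b}{2 b} = 2 b \frac{1}{2 b} = 1$)
$w = 21$ ($w = 7 \left(2 + 1\right) = 7 \cdot 3 = 21$)
$\left(\left(\left(11 - 21\right) + w\right) - 17\right)^{2} = \left(\left(\left(11 - 21\right) + 21\right) - 17\right)^{2} = \left(\left(-10 + 21\right) - 17\right)^{2} = \left(11 - 17\right)^{2} = \left(-6\right)^{2} = 36$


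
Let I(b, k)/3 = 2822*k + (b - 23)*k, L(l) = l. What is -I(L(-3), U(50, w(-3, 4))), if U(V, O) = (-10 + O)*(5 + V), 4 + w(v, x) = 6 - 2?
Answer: 4613400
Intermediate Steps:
w(v, x) = 0 (w(v, x) = -4 + (6 - 2) = -4 + 4 = 0)
I(b, k) = 8466*k + 3*k*(-23 + b) (I(b, k) = 3*(2822*k + (b - 23)*k) = 3*(2822*k + (-23 + b)*k) = 3*(2822*k + k*(-23 + b)) = 8466*k + 3*k*(-23 + b))
-I(L(-3), U(50, w(-3, 4))) = -3*(-50 - 10*50 + 5*0 + 0*50)*(2799 - 3) = -3*(-50 - 500 + 0 + 0)*2796 = -3*(-550)*2796 = -1*(-4613400) = 4613400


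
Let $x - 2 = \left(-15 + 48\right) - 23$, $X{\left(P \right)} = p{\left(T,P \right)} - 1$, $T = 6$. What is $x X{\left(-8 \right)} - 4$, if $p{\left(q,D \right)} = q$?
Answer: $56$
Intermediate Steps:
$X{\left(P \right)} = 5$ ($X{\left(P \right)} = 6 - 1 = 5$)
$x = 12$ ($x = 2 + \left(\left(-15 + 48\right) - 23\right) = 2 + \left(33 - 23\right) = 2 + 10 = 12$)
$x X{\left(-8 \right)} - 4 = 12 \cdot 5 - 4 = 60 - 4 = 56$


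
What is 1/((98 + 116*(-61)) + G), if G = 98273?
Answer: 1/91295 ≈ 1.0954e-5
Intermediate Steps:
1/((98 + 116*(-61)) + G) = 1/((98 + 116*(-61)) + 98273) = 1/((98 - 7076) + 98273) = 1/(-6978 + 98273) = 1/91295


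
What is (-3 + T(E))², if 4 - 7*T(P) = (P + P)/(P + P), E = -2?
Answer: 324/49 ≈ 6.6122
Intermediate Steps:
T(P) = 3/7 (T(P) = 4/7 - (P + P)/(7*(P + P)) = 4/7 - 2*P/(7*(2*P)) = 4/7 - 2*P*1/(2*P)/7 = 4/7 - ⅐*1 = 4/7 - ⅐ = 3/7)
(-3 + T(E))² = (-3 + 3/7)² = (-18/7)² = 324/49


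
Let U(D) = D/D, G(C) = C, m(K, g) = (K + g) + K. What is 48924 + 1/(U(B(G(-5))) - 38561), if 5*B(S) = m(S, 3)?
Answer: 1886509439/38560 ≈ 48924.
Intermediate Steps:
m(K, g) = g + 2*K
B(S) = ⅗ + 2*S/5 (B(S) = (3 + 2*S)/5 = ⅗ + 2*S/5)
U(D) = 1
48924 + 1/(U(B(G(-5))) - 38561) = 48924 + 1/(1 - 38561) = 48924 + 1/(-38560) = 48924 - 1/38560 = 1886509439/38560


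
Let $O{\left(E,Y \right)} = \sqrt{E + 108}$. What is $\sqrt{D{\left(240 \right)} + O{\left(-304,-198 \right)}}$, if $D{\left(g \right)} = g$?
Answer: $\sqrt{240 + 14 i} \approx 15.499 + 0.45166 i$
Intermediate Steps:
$O{\left(E,Y \right)} = \sqrt{108 + E}$
$\sqrt{D{\left(240 \right)} + O{\left(-304,-198 \right)}} = \sqrt{240 + \sqrt{108 - 304}} = \sqrt{240 + \sqrt{-196}} = \sqrt{240 + 14 i}$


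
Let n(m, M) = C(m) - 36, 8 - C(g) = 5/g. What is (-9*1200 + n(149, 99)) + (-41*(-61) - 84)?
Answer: -1253244/149 ≈ -8411.0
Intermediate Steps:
C(g) = 8 - 5/g
n(m, M) = -28 - 5/m (n(m, M) = (8 - 5/m) - 36 = -28 - 5/m)
(-9*1200 + n(149, 99)) + (-41*(-61) - 84) = (-9*1200 + (-28 - 5/149)) + (-41*(-61) - 84) = (-10800 + (-28 - 5*1/149)) + (2501 - 84) = (-10800 + (-28 - 5/149)) + 2417 = (-10800 - 4177/149) + 2417 = -1613377/149 + 2417 = -1253244/149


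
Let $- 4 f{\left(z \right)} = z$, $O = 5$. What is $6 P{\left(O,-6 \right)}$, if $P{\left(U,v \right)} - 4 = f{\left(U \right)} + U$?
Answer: $\frac{93}{2} \approx 46.5$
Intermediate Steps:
$f{\left(z \right)} = - \frac{z}{4}$
$P{\left(U,v \right)} = 4 + \frac{3 U}{4}$ ($P{\left(U,v \right)} = 4 + \left(- \frac{U}{4} + U\right) = 4 + \frac{3 U}{4}$)
$6 P{\left(O,-6 \right)} = 6 \left(4 + \frac{3}{4} \cdot 5\right) = 6 \left(4 + \frac{15}{4}\right) = 6 \cdot \frac{31}{4} = \frac{93}{2}$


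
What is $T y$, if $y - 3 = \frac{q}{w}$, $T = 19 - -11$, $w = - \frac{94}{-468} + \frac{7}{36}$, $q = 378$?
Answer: $\frac{1064754}{37} \approx 28777.0$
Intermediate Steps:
$w = \frac{185}{468}$ ($w = \left(-94\right) \left(- \frac{1}{468}\right) + 7 \cdot \frac{1}{36} = \frac{47}{234} + \frac{7}{36} = \frac{185}{468} \approx 0.3953$)
$T = 30$ ($T = 19 + 11 = 30$)
$y = \frac{177459}{185}$ ($y = 3 + \frac{378}{\frac{185}{468}} = 3 + 378 \cdot \frac{468}{185} = 3 + \frac{176904}{185} = \frac{177459}{185} \approx 959.24$)
$T y = 30 \cdot \frac{177459}{185} = \frac{1064754}{37}$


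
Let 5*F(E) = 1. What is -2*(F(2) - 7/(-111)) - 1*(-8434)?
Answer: 4680578/555 ≈ 8433.5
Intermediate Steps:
F(E) = ⅕ (F(E) = (⅕)*1 = ⅕)
-2*(F(2) - 7/(-111)) - 1*(-8434) = -2*(⅕ - 7/(-111)) - 1*(-8434) = -2*(⅕ - 7*(-1/111)) + 8434 = -2*(⅕ + 7/111) + 8434 = -2*146/555 + 8434 = -292/555 + 8434 = 4680578/555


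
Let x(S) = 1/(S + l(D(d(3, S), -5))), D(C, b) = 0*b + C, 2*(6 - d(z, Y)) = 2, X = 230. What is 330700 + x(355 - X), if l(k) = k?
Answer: 42991001/130 ≈ 3.3070e+5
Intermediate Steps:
d(z, Y) = 5 (d(z, Y) = 6 - 1/2*2 = 6 - 1 = 5)
D(C, b) = C (D(C, b) = 0 + C = C)
x(S) = 1/(5 + S) (x(S) = 1/(S + 5) = 1/(5 + S))
330700 + x(355 - X) = 330700 + 1/(5 + (355 - 1*230)) = 330700 + 1/(5 + (355 - 230)) = 330700 + 1/(5 + 125) = 330700 + 1/130 = 42991001/130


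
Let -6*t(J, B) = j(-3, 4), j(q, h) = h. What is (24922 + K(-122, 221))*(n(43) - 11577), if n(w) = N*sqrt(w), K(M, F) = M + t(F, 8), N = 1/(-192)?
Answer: -287101882 - 37199*sqrt(43)/288 ≈ -2.8710e+8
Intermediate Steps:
N = -1/192 ≈ -0.0052083
t(J, B) = -2/3 (t(J, B) = -1/6*4 = -2/3)
K(M, F) = -2/3 + M (K(M, F) = M - 2/3 = -2/3 + M)
n(w) = -sqrt(w)/192
(24922 + K(-122, 221))*(n(43) - 11577) = (24922 + (-2/3 - 122))*(-sqrt(43)/192 - 11577) = (24922 - 368/3)*(-11577 - sqrt(43)/192) = 74398*(-11577 - sqrt(43)/192)/3 = -287101882 - 37199*sqrt(43)/288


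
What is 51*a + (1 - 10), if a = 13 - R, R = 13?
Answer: -9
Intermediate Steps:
a = 0 (a = 13 - 1*13 = 13 - 13 = 0)
51*a + (1 - 10) = 51*0 + (1 - 10) = 0 - 9 = -9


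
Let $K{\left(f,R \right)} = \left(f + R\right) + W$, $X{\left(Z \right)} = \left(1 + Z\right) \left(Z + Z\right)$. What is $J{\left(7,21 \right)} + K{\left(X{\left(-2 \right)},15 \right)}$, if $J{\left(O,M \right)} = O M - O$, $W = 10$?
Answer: $169$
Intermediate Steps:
$X{\left(Z \right)} = 2 Z \left(1 + Z\right)$ ($X{\left(Z \right)} = \left(1 + Z\right) 2 Z = 2 Z \left(1 + Z\right)$)
$J{\left(O,M \right)} = - O + M O$ ($J{\left(O,M \right)} = M O - O = - O + M O$)
$K{\left(f,R \right)} = 10 + R + f$ ($K{\left(f,R \right)} = \left(f + R\right) + 10 = \left(R + f\right) + 10 = 10 + R + f$)
$J{\left(7,21 \right)} + K{\left(X{\left(-2 \right)},15 \right)} = 7 \left(-1 + 21\right) + \left(10 + 15 + 2 \left(-2\right) \left(1 - 2\right)\right) = 7 \cdot 20 + \left(10 + 15 + 2 \left(-2\right) \left(-1\right)\right) = 140 + \left(10 + 15 + 4\right) = 140 + 29 = 169$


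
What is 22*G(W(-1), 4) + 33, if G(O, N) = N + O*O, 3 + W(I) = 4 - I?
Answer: 209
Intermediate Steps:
W(I) = 1 - I (W(I) = -3 + (4 - I) = 1 - I)
G(O, N) = N + O²
22*G(W(-1), 4) + 33 = 22*(4 + (1 - 1*(-1))²) + 33 = 22*(4 + (1 + 1)²) + 33 = 22*(4 + 2²) + 33 = 22*(4 + 4) + 33 = 22*8 + 33 = 176 + 33 = 209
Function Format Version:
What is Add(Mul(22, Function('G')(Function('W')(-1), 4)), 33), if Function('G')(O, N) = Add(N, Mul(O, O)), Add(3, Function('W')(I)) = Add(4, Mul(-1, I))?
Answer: 209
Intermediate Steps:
Function('W')(I) = Add(1, Mul(-1, I)) (Function('W')(I) = Add(-3, Add(4, Mul(-1, I))) = Add(1, Mul(-1, I)))
Function('G')(O, N) = Add(N, Pow(O, 2))
Add(Mul(22, Function('G')(Function('W')(-1), 4)), 33) = Add(Mul(22, Add(4, Pow(Add(1, Mul(-1, -1)), 2))), 33) = Add(Mul(22, Add(4, Pow(Add(1, 1), 2))), 33) = Add(Mul(22, Add(4, Pow(2, 2))), 33) = Add(Mul(22, Add(4, 4)), 33) = Add(Mul(22, 8), 33) = Add(176, 33) = 209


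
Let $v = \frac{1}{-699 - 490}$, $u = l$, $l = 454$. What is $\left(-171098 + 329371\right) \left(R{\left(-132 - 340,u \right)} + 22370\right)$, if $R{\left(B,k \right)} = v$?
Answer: $\frac{4209734016617}{1189} \approx 3.5406 \cdot 10^{9}$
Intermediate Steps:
$u = 454$
$v = - \frac{1}{1189}$ ($v = \frac{1}{-1189} = - \frac{1}{1189} \approx -0.00084104$)
$R{\left(B,k \right)} = - \frac{1}{1189}$
$\left(-171098 + 329371\right) \left(R{\left(-132 - 340,u \right)} + 22370\right) = \left(-171098 + 329371\right) \left(- \frac{1}{1189} + 22370\right) = 158273 \cdot \frac{26597929}{1189} = \frac{4209734016617}{1189}$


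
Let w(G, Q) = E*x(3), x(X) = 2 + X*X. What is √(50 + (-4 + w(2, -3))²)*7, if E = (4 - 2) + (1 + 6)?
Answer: 385*√3 ≈ 666.84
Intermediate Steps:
x(X) = 2 + X²
E = 9 (E = 2 + 7 = 9)
w(G, Q) = 99 (w(G, Q) = 9*(2 + 3²) = 9*(2 + 9) = 9*11 = 99)
√(50 + (-4 + w(2, -3))²)*7 = √(50 + (-4 + 99)²)*7 = √(50 + 95²)*7 = √(50 + 9025)*7 = √9075*7 = (55*√3)*7 = 385*√3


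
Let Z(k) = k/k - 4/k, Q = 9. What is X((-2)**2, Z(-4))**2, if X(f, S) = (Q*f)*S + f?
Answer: 5776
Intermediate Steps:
Z(k) = 1 - 4/k
X(f, S) = f + 9*S*f (X(f, S) = (9*f)*S + f = 9*S*f + f = f + 9*S*f)
X((-2)**2, Z(-4))**2 = ((-2)**2*(1 + 9*((-4 - 4)/(-4))))**2 = (4*(1 + 9*(-1/4*(-8))))**2 = (4*(1 + 9*2))**2 = (4*(1 + 18))**2 = (4*19)**2 = 76**2 = 5776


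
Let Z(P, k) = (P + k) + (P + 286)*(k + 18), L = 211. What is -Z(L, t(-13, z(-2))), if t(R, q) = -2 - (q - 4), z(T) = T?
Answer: -11149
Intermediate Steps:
t(R, q) = 2 - q (t(R, q) = -2 - (-4 + q) = -2 + (4 - q) = 2 - q)
Z(P, k) = P + k + (18 + k)*(286 + P) (Z(P, k) = (P + k) + (286 + P)*(18 + k) = (P + k) + (18 + k)*(286 + P) = P + k + (18 + k)*(286 + P))
-Z(L, t(-13, z(-2))) = -(5148 + 19*211 + 287*(2 - 1*(-2)) + 211*(2 - 1*(-2))) = -(5148 + 4009 + 287*(2 + 2) + 211*(2 + 2)) = -(5148 + 4009 + 287*4 + 211*4) = -(5148 + 4009 + 1148 + 844) = -1*11149 = -11149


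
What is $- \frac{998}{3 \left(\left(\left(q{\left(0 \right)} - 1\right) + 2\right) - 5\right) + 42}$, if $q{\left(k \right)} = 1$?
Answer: $- \frac{998}{33} \approx -30.242$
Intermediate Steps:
$- \frac{998}{3 \left(\left(\left(q{\left(0 \right)} - 1\right) + 2\right) - 5\right) + 42} = - \frac{998}{3 \left(\left(\left(1 - 1\right) + 2\right) - 5\right) + 42} = - \frac{998}{3 \left(\left(0 + 2\right) - 5\right) + 42} = - \frac{998}{3 \left(2 - 5\right) + 42} = - \frac{998}{3 \left(-3\right) + 42} = - \frac{998}{-9 + 42} = - \frac{998}{33}$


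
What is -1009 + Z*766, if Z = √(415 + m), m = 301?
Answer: -1009 + 1532*√179 ≈ 19488.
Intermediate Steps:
Z = 2*√179 (Z = √(415 + 301) = √716 = 2*√179 ≈ 26.758)
-1009 + Z*766 = -1009 + (2*√179)*766 = -1009 + 1532*√179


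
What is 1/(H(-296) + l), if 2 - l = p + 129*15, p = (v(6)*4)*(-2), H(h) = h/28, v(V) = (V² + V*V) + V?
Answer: -7/9237 ≈ -0.00075782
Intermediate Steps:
v(V) = V + 2*V² (v(V) = (V² + V²) + V = 2*V² + V = V + 2*V²)
H(h) = h/28 (H(h) = h*(1/28) = h/28)
p = -624 (p = ((6*(1 + 2*6))*4)*(-2) = ((6*(1 + 12))*4)*(-2) = ((6*13)*4)*(-2) = (78*4)*(-2) = 312*(-2) = -624)
l = -1309 (l = 2 - (-624 + 129*15) = 2 - (-624 + 1935) = 2 - 1*1311 = 2 - 1311 = -1309)
1/(H(-296) + l) = 1/((1/28)*(-296) - 1309) = 1/(-74/7 - 1309) = 1/(-9237/7) = -7/9237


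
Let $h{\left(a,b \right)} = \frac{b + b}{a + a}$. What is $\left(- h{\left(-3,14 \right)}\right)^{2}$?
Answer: $\frac{196}{9} \approx 21.778$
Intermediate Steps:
$h{\left(a,b \right)} = \frac{b}{a}$ ($h{\left(a,b \right)} = \frac{2 b}{2 a} = 2 b \frac{1}{2 a} = \frac{b}{a}$)
$\left(- h{\left(-3,14 \right)}\right)^{2} = \left(- \frac{14}{-3}\right)^{2} = \left(- \frac{14 \left(-1\right)}{3}\right)^{2} = \left(\left(-1\right) \left(- \frac{14}{3}\right)\right)^{2} = \left(\frac{14}{3}\right)^{2} = \frac{196}{9}$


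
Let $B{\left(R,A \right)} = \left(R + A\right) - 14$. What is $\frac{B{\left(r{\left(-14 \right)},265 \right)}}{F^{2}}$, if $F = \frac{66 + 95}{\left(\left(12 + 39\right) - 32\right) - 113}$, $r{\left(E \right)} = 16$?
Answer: $\frac{2359212}{25921} \approx 91.016$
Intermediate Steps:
$B{\left(R,A \right)} = -14 + A + R$ ($B{\left(R,A \right)} = \left(A + R\right) - 14 = -14 + A + R$)
$F = - \frac{161}{94}$ ($F = \frac{161}{\left(51 - 32\right) - 113} = \frac{161}{19 - 113} = \frac{161}{-94} = 161 \left(- \frac{1}{94}\right) = - \frac{161}{94} \approx -1.7128$)
$\frac{B{\left(r{\left(-14 \right)},265 \right)}}{F^{2}} = \frac{-14 + 265 + 16}{\left(- \frac{161}{94}\right)^{2}} = \frac{267}{\frac{25921}{8836}} = 267 \cdot \frac{8836}{25921} = \frac{2359212}{25921}$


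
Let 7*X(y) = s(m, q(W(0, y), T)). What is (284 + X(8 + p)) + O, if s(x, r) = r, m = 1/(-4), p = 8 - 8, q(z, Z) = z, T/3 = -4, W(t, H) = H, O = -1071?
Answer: -5501/7 ≈ -785.86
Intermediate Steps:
T = -12 (T = 3*(-4) = -12)
p = 0
m = -¼ ≈ -0.25000
X(y) = y/7
(284 + X(8 + p)) + O = (284 + (8 + 0)/7) - 1071 = (284 + (⅐)*8) - 1071 = (284 + 8/7) - 1071 = 1996/7 - 1071 = -5501/7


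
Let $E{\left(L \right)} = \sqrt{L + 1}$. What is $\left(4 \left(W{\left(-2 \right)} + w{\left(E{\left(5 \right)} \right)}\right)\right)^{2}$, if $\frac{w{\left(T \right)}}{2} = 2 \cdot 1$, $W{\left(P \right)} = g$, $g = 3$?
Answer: $784$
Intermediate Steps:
$W{\left(P \right)} = 3$
$E{\left(L \right)} = \sqrt{1 + L}$
$w{\left(T \right)} = 4$ ($w{\left(T \right)} = 2 \cdot 2 \cdot 1 = 2 \cdot 2 = 4$)
$\left(4 \left(W{\left(-2 \right)} + w{\left(E{\left(5 \right)} \right)}\right)\right)^{2} = \left(4 \left(3 + 4\right)\right)^{2} = \left(4 \cdot 7\right)^{2} = 28^{2} = 784$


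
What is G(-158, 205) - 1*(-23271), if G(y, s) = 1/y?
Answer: 3676817/158 ≈ 23271.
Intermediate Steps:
G(-158, 205) - 1*(-23271) = 1/(-158) - 1*(-23271) = -1/158 + 23271 = 3676817/158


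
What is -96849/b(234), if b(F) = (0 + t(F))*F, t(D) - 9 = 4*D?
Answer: -3587/8190 ≈ -0.43797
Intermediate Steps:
t(D) = 9 + 4*D
b(F) = F*(9 + 4*F) (b(F) = (0 + (9 + 4*F))*F = (9 + 4*F)*F = F*(9 + 4*F))
-96849/b(234) = -96849*1/(234*(9 + 4*234)) = -96849*1/(234*(9 + 936)) = -96849/(234*945) = -96849/221130 = -96849*1/221130 = -3587/8190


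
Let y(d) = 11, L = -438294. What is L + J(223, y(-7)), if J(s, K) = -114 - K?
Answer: -438419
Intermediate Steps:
L + J(223, y(-7)) = -438294 + (-114 - 1*11) = -438294 + (-114 - 11) = -438294 - 125 = -438419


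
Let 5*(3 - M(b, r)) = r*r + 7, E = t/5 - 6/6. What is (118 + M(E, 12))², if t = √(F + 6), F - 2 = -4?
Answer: 206116/25 ≈ 8244.6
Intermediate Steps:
F = -2 (F = 2 - 4 = -2)
t = 2 (t = √(-2 + 6) = √4 = 2)
E = -⅗ (E = 2/5 - 6/6 = 2*(⅕) - 6*⅙ = ⅖ - 1 = -⅗ ≈ -0.60000)
M(b, r) = 8/5 - r²/5 (M(b, r) = 3 - (r*r + 7)/5 = 3 - (r² + 7)/5 = 3 - (7 + r²)/5 = 3 + (-7/5 - r²/5) = 8/5 - r²/5)
(118 + M(E, 12))² = (118 + (8/5 - ⅕*12²))² = (118 + (8/5 - ⅕*144))² = (118 + (8/5 - 144/5))² = (118 - 136/5)² = (454/5)² = 206116/25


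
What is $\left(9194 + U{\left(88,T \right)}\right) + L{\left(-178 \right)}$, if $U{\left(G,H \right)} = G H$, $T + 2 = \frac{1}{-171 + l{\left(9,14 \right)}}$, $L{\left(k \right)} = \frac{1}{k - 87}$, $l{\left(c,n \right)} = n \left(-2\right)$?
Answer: $\frac{475540711}{52735} \approx 9017.5$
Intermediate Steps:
$l{\left(c,n \right)} = - 2 n$
$L{\left(k \right)} = \frac{1}{-87 + k}$
$T = - \frac{399}{199}$ ($T = -2 + \frac{1}{-171 - 28} = -2 + \frac{1}{-199} = -2 - \frac{1}{199} = - \frac{399}{199} \approx -2.005$)
$\left(9194 + U{\left(88,T \right)}\right) + L{\left(-178 \right)} = \left(9194 + 88 \left(- \frac{399}{199}\right)\right) + \frac{1}{-87 - 178} = \left(9194 - \frac{35112}{199}\right) + \frac{1}{-265} = \frac{1794494}{199} - \frac{1}{265} = \frac{475540711}{52735}$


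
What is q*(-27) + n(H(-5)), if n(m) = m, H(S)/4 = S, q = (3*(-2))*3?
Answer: 466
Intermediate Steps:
q = -18 (q = -6*3 = -18)
H(S) = 4*S
q*(-27) + n(H(-5)) = -18*(-27) + 4*(-5) = 486 - 20 = 466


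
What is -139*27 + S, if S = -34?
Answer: -3787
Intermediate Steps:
-139*27 + S = -139*27 - 34 = -3753 - 34 = -3787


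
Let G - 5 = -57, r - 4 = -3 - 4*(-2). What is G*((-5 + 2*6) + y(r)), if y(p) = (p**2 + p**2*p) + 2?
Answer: -42588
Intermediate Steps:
r = 9 (r = 4 + (-3 - 4*(-2)) = 4 + (-3 + 8) = 4 + 5 = 9)
G = -52 (G = 5 - 57 = -52)
y(p) = 2 + p**2 + p**3 (y(p) = (p**2 + p**3) + 2 = 2 + p**2 + p**3)
G*((-5 + 2*6) + y(r)) = -52*((-5 + 2*6) + (2 + 9**2 + 9**3)) = -52*((-5 + 12) + (2 + 81 + 729)) = -52*(7 + 812) = -52*819 = -42588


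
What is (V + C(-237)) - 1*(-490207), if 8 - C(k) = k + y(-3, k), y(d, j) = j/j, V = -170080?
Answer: 320371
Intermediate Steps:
y(d, j) = 1
C(k) = 7 - k (C(k) = 8 - (k + 1) = 8 - (1 + k) = 8 + (-1 - k) = 7 - k)
(V + C(-237)) - 1*(-490207) = (-170080 + (7 - 1*(-237))) - 1*(-490207) = (-170080 + (7 + 237)) + 490207 = (-170080 + 244) + 490207 = -169836 + 490207 = 320371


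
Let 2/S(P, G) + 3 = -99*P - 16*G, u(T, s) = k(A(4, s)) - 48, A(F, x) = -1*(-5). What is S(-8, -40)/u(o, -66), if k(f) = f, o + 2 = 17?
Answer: -2/61447 ≈ -3.2548e-5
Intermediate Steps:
o = 15 (o = -2 + 17 = 15)
A(F, x) = 5
u(T, s) = -43 (u(T, s) = 5 - 48 = -43)
S(P, G) = 2/(-3 - 99*P - 16*G) (S(P, G) = 2/(-3 + (-99*P - 16*G)) = 2/(-3 - 99*P - 16*G))
S(-8, -40)/u(o, -66) = -2/(3 + 16*(-40) + 99*(-8))/(-43) = -2/(3 - 640 - 792)*(-1/43) = -2/(-1429)*(-1/43) = -2*(-1/1429)*(-1/43) = (2/1429)*(-1/43) = -2/61447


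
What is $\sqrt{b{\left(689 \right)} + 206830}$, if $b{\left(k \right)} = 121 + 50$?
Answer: $\sqrt{207001} \approx 454.97$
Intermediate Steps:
$b{\left(k \right)} = 171$
$\sqrt{b{\left(689 \right)} + 206830} = \sqrt{171 + 206830} = \sqrt{207001}$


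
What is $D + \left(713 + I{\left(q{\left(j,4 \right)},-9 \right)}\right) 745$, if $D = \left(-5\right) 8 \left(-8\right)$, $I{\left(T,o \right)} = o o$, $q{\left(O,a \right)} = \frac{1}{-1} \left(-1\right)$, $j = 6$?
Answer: $591850$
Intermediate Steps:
$q{\left(O,a \right)} = 1$ ($q{\left(O,a \right)} = \left(-1\right) \left(-1\right) = 1$)
$I{\left(T,o \right)} = o^{2}$
$D = 320$ ($D = \left(-40\right) \left(-8\right) = 320$)
$D + \left(713 + I{\left(q{\left(j,4 \right)},-9 \right)}\right) 745 = 320 + \left(713 + \left(-9\right)^{2}\right) 745 = 320 + \left(713 + 81\right) 745 = 320 + 794 \cdot 745 = 320 + 591530 = 591850$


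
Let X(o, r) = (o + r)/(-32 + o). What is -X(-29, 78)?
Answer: 49/61 ≈ 0.80328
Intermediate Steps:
X(o, r) = (o + r)/(-32 + o)
-X(-29, 78) = -(-29 + 78)/(-32 - 29) = -49/(-61) = -(-1)*49/61 = -1*(-49/61) = 49/61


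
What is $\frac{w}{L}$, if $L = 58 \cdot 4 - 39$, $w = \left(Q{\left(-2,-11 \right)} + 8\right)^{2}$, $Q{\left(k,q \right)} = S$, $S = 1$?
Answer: $\frac{81}{193} \approx 0.41969$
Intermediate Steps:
$Q{\left(k,q \right)} = 1$
$w = 81$ ($w = \left(1 + 8\right)^{2} = 9^{2} = 81$)
$L = 193$ ($L = 232 - 39 = 193$)
$\frac{w}{L} = \frac{81}{193}$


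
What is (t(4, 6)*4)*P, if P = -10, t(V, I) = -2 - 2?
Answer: 160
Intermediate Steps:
t(V, I) = -4
(t(4, 6)*4)*P = -4*4*(-10) = -16*(-10) = 160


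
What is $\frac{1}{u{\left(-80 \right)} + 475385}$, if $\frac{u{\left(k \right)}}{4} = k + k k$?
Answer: $\frac{1}{500665} \approx 1.9973 \cdot 10^{-6}$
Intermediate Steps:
$u{\left(k \right)} = 4 k + 4 k^{2}$ ($u{\left(k \right)} = 4 \left(k + k k\right) = 4 \left(k + k^{2}\right) = 4 k + 4 k^{2}$)
$\frac{1}{u{\left(-80 \right)} + 475385} = \frac{1}{4 \left(-80\right) \left(1 - 80\right) + 475385} = \frac{1}{4 \left(-80\right) \left(-79\right) + 475385} = \frac{1}{25280 + 475385} = \frac{1}{500665}$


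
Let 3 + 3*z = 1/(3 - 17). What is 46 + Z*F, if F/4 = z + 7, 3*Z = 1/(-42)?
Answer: 60607/1323 ≈ 45.810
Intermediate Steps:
z = -43/42 (z = -1 + 1/(3*(3 - 17)) = -1 + (⅓)/(-14) = -1 + (⅓)*(-1/14) = -1 - 1/42 = -43/42 ≈ -1.0238)
Z = -1/126 (Z = (⅓)/(-42) = (⅓)*(-1/42) = -1/126 ≈ -0.0079365)
F = 502/21 (F = 4*(-43/42 + 7) = 4*(251/42) = 502/21 ≈ 23.905)
46 + Z*F = 46 - 1/126*502/21 = 46 - 251/1323 = 60607/1323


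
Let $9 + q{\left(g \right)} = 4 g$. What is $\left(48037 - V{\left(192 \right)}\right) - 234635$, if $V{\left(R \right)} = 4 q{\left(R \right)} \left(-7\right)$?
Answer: $-165346$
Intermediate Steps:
$q{\left(g \right)} = -9 + 4 g$
$V{\left(R \right)} = 252 - 112 R$ ($V{\left(R \right)} = 4 \left(-9 + 4 R\right) \left(-7\right) = \left(-36 + 16 R\right) \left(-7\right) = 252 - 112 R$)
$\left(48037 - V{\left(192 \right)}\right) - 234635 = \left(48037 - \left(252 - 21504\right)\right) - 234635 = \left(48037 - -21252\right) - 234635 = \left(48037 + 21252\right) - 234635 = 69289 - 234635 = -165346$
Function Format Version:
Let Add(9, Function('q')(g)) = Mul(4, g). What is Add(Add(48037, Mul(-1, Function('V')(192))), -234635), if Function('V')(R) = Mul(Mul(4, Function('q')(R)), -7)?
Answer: -165346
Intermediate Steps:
Function('q')(g) = Add(-9, Mul(4, g))
Function('V')(R) = Add(252, Mul(-112, R)) (Function('V')(R) = Mul(Mul(4, Add(-9, Mul(4, R))), -7) = Mul(Add(-36, Mul(16, R)), -7) = Add(252, Mul(-112, R)))
Add(Add(48037, Mul(-1, Function('V')(192))), -234635) = Add(Add(48037, Mul(-1, Add(252, Mul(-112, 192)))), -234635) = Add(Add(48037, Mul(-1, Add(252, -21504))), -234635) = Add(Add(48037, Mul(-1, -21252)), -234635) = Add(Add(48037, 21252), -234635) = Add(69289, -234635) = -165346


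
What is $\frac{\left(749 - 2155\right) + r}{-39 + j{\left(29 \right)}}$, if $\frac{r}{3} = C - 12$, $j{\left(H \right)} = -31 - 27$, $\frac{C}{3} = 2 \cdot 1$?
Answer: $\frac{1424}{97} \approx 14.68$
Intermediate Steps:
$C = 6$ ($C = 3 \cdot 2 \cdot 1 = 3 \cdot 2 = 6$)
$j{\left(H \right)} = -58$ ($j{\left(H \right)} = -31 - 27 = -58$)
$r = -18$ ($r = 3 \left(6 - 12\right) = 3 \left(-6\right) = -18$)
$\frac{\left(749 - 2155\right) + r}{-39 + j{\left(29 \right)}} = \frac{\left(749 - 2155\right) - 18}{-39 - 58} = \frac{\left(749 - 2155\right) - 18}{-97} = \left(-1406 - 18\right) \left(- \frac{1}{97}\right) = \left(-1424\right) \left(- \frac{1}{97}\right) = \frac{1424}{97}$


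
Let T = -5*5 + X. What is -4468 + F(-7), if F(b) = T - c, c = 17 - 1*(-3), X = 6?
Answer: -4507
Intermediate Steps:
c = 20 (c = 17 + 3 = 20)
T = -19 (T = -5*5 + 6 = -25 + 6 = -19)
F(b) = -39 (F(b) = -19 - 1*20 = -19 - 20 = -39)
-4468 + F(-7) = -4468 - 39 = -4507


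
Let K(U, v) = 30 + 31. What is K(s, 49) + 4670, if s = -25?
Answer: 4731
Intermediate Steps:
K(U, v) = 61
K(s, 49) + 4670 = 61 + 4670 = 4731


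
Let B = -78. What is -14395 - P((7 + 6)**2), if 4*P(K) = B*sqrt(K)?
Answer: -28283/2 ≈ -14142.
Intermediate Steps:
P(K) = -39*sqrt(K)/2 (P(K) = (-78*sqrt(K))/4 = -39*sqrt(K)/2)
-14395 - P((7 + 6)**2) = -14395 - (-39)*sqrt((7 + 6)**2)/2 = -14395 - (-39)*sqrt(13**2)/2 = -14395 - (-39)*sqrt(169)/2 = -14395 - (-39)*13/2 = -14395 - 1*(-507/2) = -14395 + 507/2 = -28283/2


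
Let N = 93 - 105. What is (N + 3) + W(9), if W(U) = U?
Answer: 0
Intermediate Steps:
N = -12
(N + 3) + W(9) = (-12 + 3) + 9 = -9 + 9 = 0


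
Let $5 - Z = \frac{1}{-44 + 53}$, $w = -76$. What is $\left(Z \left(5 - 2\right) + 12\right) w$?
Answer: $- \frac{6080}{3} \approx -2026.7$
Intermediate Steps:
$Z = \frac{44}{9}$ ($Z = 5 - \frac{1}{-44 + 53} = 5 - \frac{1}{9} = \frac{44}{9} \approx 4.8889$)
$\left(Z \left(5 - 2\right) + 12\right) w = \left(\frac{44 \left(5 - 2\right)}{9} + 12\right) \left(-76\right) = \left(\frac{44}{9} \cdot 3 + 12\right) \left(-76\right) = \left(\frac{44}{3} + 12\right) \left(-76\right) = \frac{80}{3} \left(-76\right) = - \frac{6080}{3}$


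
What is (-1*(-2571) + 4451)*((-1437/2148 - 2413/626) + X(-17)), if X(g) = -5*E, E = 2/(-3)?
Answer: -2809723393/336162 ≈ -8358.2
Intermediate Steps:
E = -⅔ (E = 2*(-⅓) = -⅔ ≈ -0.66667)
X(g) = 10/3 (X(g) = -5*(-⅔) = 10/3)
(-1*(-2571) + 4451)*((-1437/2148 - 2413/626) + X(-17)) = (-1*(-2571) + 4451)*((-1437/2148 - 2413/626) + 10/3) = (2571 + 4451)*((-1437*1/2148 - 2413*1/626) + 10/3) = 7022*((-479/716 - 2413/626) + 10/3) = 7022*(-1013781/224108 + 10/3) = 7022*(-800263/672324) = -2809723393/336162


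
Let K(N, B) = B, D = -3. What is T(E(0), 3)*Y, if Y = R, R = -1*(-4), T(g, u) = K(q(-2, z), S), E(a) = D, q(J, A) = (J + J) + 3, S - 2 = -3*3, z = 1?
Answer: -28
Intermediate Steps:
S = -7 (S = 2 - 3*3 = 2 - 9 = -7)
q(J, A) = 3 + 2*J (q(J, A) = 2*J + 3 = 3 + 2*J)
E(a) = -3
T(g, u) = -7
R = 4
Y = 4
T(E(0), 3)*Y = -7*4 = -28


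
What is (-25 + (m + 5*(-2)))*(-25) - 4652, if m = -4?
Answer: -3677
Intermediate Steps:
(-25 + (m + 5*(-2)))*(-25) - 4652 = (-25 + (-4 + 5*(-2)))*(-25) - 4652 = (-25 + (-4 - 10))*(-25) - 4652 = (-25 - 14)*(-25) - 4652 = -39*(-25) - 4652 = 975 - 4652 = -3677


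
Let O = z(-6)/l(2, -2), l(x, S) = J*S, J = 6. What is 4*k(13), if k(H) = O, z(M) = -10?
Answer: 10/3 ≈ 3.3333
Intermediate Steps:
l(x, S) = 6*S
O = ⅚ (O = -10/(6*(-2)) = -10/(-12) = -10*(-1/12) = ⅚ ≈ 0.83333)
k(H) = ⅚
4*k(13) = 4*(⅚) = 10/3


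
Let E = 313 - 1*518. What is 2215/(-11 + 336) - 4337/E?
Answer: 74544/2665 ≈ 27.971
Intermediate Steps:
E = -205 (E = 313 - 518 = -205)
2215/(-11 + 336) - 4337/E = 2215/(-11 + 336) - 4337/(-205) = 2215/325 - 4337*(-1/205) = 2215*(1/325) + 4337/205 = 443/65 + 4337/205 = 74544/2665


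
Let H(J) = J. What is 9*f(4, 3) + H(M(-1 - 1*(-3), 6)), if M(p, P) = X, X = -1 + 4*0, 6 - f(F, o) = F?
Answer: 17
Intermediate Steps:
f(F, o) = 6 - F
X = -1 (X = -1 + 0 = -1)
M(p, P) = -1
9*f(4, 3) + H(M(-1 - 1*(-3), 6)) = 9*(6 - 1*4) - 1 = 9*(6 - 4) - 1 = 9*2 - 1 = 18 - 1 = 17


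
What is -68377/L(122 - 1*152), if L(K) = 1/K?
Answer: 2051310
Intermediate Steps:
-68377/L(122 - 1*152) = -68377/(1/(122 - 1*152)) = -68377/(1/(122 - 152)) = -68377/(1/(-30)) = -68377/(-1/30) = -68377*(-30) = 2051310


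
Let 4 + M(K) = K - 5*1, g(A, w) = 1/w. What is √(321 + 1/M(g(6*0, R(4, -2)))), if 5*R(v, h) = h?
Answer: 11*√1403/23 ≈ 17.914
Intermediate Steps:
R(v, h) = h/5
M(K) = -9 + K (M(K) = -4 + (K - 5*1) = -4 + (K - 5) = -4 + (-5 + K) = -9 + K)
√(321 + 1/M(g(6*0, R(4, -2)))) = √(321 + 1/(-9 + 1/((⅕)*(-2)))) = √(321 + 1/(-9 + 1/(-⅖))) = √(321 + 1/(-9 - 5/2)) = √(321 + 1/(-23/2)) = √(321 - 2/23) = √(7381/23) = 11*√1403/23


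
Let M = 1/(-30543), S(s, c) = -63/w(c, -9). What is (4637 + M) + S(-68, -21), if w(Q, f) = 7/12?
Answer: 138329246/30543 ≈ 4529.0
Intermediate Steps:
w(Q, f) = 7/12 (w(Q, f) = 7*(1/12) = 7/12)
S(s, c) = -108 (S(s, c) = -63/7/12 = -63*12/7 = -108)
M = -1/30543 ≈ -3.2741e-5
(4637 + M) + S(-68, -21) = (4637 - 1/30543) - 108 = 141627890/30543 - 108 = 138329246/30543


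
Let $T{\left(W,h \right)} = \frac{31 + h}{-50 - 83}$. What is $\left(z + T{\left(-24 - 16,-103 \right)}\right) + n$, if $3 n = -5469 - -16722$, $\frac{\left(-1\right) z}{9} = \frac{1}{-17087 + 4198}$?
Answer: $\frac{6431032192}{1714237} \approx 3751.5$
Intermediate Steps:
$z = \frac{9}{12889}$ ($z = - \frac{9}{-17087 + 4198} = - \frac{9}{-12889} = \left(-9\right) \left(- \frac{1}{12889}\right) = \frac{9}{12889} \approx 0.00069827$)
$T{\left(W,h \right)} = - \frac{31}{133} - \frac{h}{133}$ ($T{\left(W,h \right)} = \frac{31 + h}{-133} = \left(31 + h\right) \left(- \frac{1}{133}\right) = - \frac{31}{133} - \frac{h}{133}$)
$n = 3751$ ($n = \frac{-5469 - -16722}{3} = \frac{-5469 + 16722}{3} = \frac{1}{3} \cdot 11253 = 3751$)
$\left(z + T{\left(-24 - 16,-103 \right)}\right) + n = \left(\frac{9}{12889} - - \frac{72}{133}\right) + 3751 = \left(\frac{9}{12889} + \left(- \frac{31}{133} + \frac{103}{133}\right)\right) + 3751 = \left(\frac{9}{12889} + \frac{72}{133}\right) + 3751 = \frac{929205}{1714237} + 3751 = \frac{6431032192}{1714237}$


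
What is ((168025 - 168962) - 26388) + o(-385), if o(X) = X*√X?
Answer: -27325 - 385*I*√385 ≈ -27325.0 - 7554.2*I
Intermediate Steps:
o(X) = X^(3/2)
((168025 - 168962) - 26388) + o(-385) = ((168025 - 168962) - 26388) + (-385)^(3/2) = (-937 - 26388) - 385*I*√385 = -27325 - 385*I*√385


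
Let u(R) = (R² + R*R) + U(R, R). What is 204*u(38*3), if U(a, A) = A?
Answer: 5325624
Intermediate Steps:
u(R) = R + 2*R² (u(R) = (R² + R*R) + R = (R² + R²) + R = 2*R² + R = R + 2*R²)
204*u(38*3) = 204*((38*3)*(1 + 2*(38*3))) = 204*(114*(1 + 2*114)) = 204*(114*(1 + 228)) = 204*(114*229) = 204*26106 = 5325624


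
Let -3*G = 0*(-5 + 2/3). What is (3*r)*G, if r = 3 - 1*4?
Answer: 0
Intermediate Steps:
r = -1 (r = 3 - 4 = -1)
G = 0 (G = -0*(-5 + 2/3) = -0*(-5 + 2*(⅓)) = -0*(-5 + ⅔) = -0*(-13)/3 = -⅓*0 = 0)
(3*r)*G = (3*(-1))*0 = -3*0 = 0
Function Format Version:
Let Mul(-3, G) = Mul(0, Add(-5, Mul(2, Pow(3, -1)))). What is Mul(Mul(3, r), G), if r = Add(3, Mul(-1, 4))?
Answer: 0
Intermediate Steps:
r = -1 (r = Add(3, -4) = -1)
G = 0 (G = Mul(Rational(-1, 3), Mul(0, Add(-5, Mul(2, Pow(3, -1))))) = Mul(Rational(-1, 3), Mul(0, Add(-5, Mul(2, Rational(1, 3))))) = Mul(Rational(-1, 3), Mul(0, Add(-5, Rational(2, 3)))) = Mul(Rational(-1, 3), Mul(0, Rational(-13, 3))) = Mul(Rational(-1, 3), 0) = 0)
Mul(Mul(3, r), G) = Mul(Mul(3, -1), 0) = Mul(-3, 0) = 0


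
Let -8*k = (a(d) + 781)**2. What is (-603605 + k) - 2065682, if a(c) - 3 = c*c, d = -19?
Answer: -22665321/8 ≈ -2.8332e+6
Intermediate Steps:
a(c) = 3 + c**2 (a(c) = 3 + c*c = 3 + c**2)
k = -1311025/8 (k = -((3 + (-19)**2) + 781)**2/8 = -((3 + 361) + 781)**2/8 = -(364 + 781)**2/8 = -1/8*1145**2 = -1/8*1311025 = -1311025/8 ≈ -1.6388e+5)
(-603605 + k) - 2065682 = (-603605 - 1311025/8) - 2065682 = -6139865/8 - 2065682 = -22665321/8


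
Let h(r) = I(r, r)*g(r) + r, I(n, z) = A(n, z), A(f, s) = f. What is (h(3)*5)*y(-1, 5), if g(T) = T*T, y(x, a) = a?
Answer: 750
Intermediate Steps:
g(T) = T²
I(n, z) = n
h(r) = r + r³ (h(r) = r*r² + r = r³ + r = r + r³)
(h(3)*5)*y(-1, 5) = ((3 + 3³)*5)*5 = ((3 + 27)*5)*5 = (30*5)*5 = 150*5 = 750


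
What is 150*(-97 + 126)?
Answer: 4350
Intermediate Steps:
150*(-97 + 126) = 150*29 = 4350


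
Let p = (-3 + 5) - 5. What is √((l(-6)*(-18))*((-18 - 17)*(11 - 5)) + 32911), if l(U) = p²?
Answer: √66931 ≈ 258.71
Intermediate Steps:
p = -3 (p = 2 - 5 = -3)
l(U) = 9 (l(U) = (-3)² = 9)
√((l(-6)*(-18))*((-18 - 17)*(11 - 5)) + 32911) = √((9*(-18))*((-18 - 17)*(11 - 5)) + 32911) = √(-(-5670)*6 + 32911) = √(-162*(-210) + 32911) = √(34020 + 32911) = √66931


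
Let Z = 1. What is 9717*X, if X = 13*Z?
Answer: 126321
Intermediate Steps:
X = 13 (X = 13*1 = 13)
9717*X = 9717*13 = 126321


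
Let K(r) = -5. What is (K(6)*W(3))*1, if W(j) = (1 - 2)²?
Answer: -5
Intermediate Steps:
W(j) = 1 (W(j) = (-1)² = 1)
(K(6)*W(3))*1 = -5*1*1 = -5*1 = -5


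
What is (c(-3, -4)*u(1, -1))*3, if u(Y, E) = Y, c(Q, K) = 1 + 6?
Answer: 21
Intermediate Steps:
c(Q, K) = 7
(c(-3, -4)*u(1, -1))*3 = (7*1)*3 = 7*3 = 21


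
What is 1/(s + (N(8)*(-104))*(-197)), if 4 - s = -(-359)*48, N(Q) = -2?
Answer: -1/58204 ≈ -1.7181e-5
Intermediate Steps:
s = -17228 (s = 4 - (-1)*(-359*48) = 4 - (-1)*(-17232) = 4 - 1*17232 = 4 - 17232 = -17228)
1/(s + (N(8)*(-104))*(-197)) = 1/(-17228 - 2*(-104)*(-197)) = 1/(-17228 + 208*(-197)) = 1/(-17228 - 40976) = 1/(-58204) = -1/58204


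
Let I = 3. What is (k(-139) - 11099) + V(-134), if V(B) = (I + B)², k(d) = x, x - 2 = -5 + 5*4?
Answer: 6079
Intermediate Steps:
x = 17 (x = 2 + (-5 + 5*4) = 2 + (-5 + 20) = 2 + 15 = 17)
k(d) = 17
V(B) = (3 + B)²
(k(-139) - 11099) + V(-134) = (17 - 11099) + (3 - 134)² = -11082 + (-131)² = -11082 + 17161 = 6079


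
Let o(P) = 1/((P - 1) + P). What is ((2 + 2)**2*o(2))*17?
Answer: 272/3 ≈ 90.667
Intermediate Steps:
o(P) = 1/(-1 + 2*P) (o(P) = 1/((-1 + P) + P) = 1/(-1 + 2*P))
((2 + 2)**2*o(2))*17 = ((2 + 2)**2/(-1 + 2*2))*17 = (4**2/(-1 + 4))*17 = (16/3)*17 = 272/3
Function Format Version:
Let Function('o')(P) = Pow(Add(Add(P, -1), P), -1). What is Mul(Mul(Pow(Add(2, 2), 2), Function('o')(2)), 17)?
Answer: Rational(272, 3) ≈ 90.667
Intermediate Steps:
Function('o')(P) = Pow(Add(-1, Mul(2, P)), -1) (Function('o')(P) = Pow(Add(Add(-1, P), P), -1) = Pow(Add(-1, Mul(2, P)), -1))
Mul(Mul(Pow(Add(2, 2), 2), Function('o')(2)), 17) = Mul(Mul(Pow(Add(2, 2), 2), Pow(Add(-1, Mul(2, 2)), -1)), 17) = Mul(Mul(Pow(4, 2), Pow(Add(-1, 4), -1)), 17) = Mul(Mul(16, Pow(3, -1)), 17) = Mul(Mul(16, Rational(1, 3)), 17) = Mul(Rational(16, 3), 17) = Rational(272, 3)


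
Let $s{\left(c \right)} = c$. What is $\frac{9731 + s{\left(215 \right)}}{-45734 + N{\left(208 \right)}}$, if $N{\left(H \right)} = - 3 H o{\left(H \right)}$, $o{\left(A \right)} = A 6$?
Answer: $- \frac{4973}{412243} \approx -0.012063$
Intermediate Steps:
$o{\left(A \right)} = 6 A$
$N{\left(H \right)} = - 18 H^{2}$ ($N{\left(H \right)} = - 3 H 6 H = - 18 H^{2}$)
$\frac{9731 + s{\left(215 \right)}}{-45734 + N{\left(208 \right)}} = \frac{9731 + 215}{-45734 - 18 \cdot 208^{2}} = \frac{9946}{-45734 - 778752} = \frac{9946}{-824486} = 9946 \left(- \frac{1}{824486}\right) = - \frac{4973}{412243}$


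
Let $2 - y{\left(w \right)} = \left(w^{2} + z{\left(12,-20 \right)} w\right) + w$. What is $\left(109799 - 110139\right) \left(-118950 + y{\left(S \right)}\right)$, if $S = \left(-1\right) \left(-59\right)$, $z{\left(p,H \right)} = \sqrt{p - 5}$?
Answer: $41645920 + 20060 \sqrt{7} \approx 4.1699 \cdot 10^{7}$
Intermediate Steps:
$z{\left(p,H \right)} = \sqrt{-5 + p}$
$S = 59$
$y{\left(w \right)} = 2 - w - w^{2} - w \sqrt{7}$ ($y{\left(w \right)} = 2 - \left(\left(w^{2} + \sqrt{-5 + 12} w\right) + w\right) = 2 - \left(\left(w^{2} + \sqrt{7} w\right) + w\right) = 2 - \left(\left(w^{2} + w \sqrt{7}\right) + w\right) = 2 - \left(w + w^{2} + w \sqrt{7}\right) = 2 - w - w^{2} - w \sqrt{7}$)
$\left(109799 - 110139\right) \left(-118950 + y{\left(S \right)}\right) = \left(109799 - 110139\right) \left(-118950 - \left(3538 + 59 \sqrt{7}\right)\right) = - 340 \left(-118950 - \left(3538 + 59 \sqrt{7}\right)\right) = - 340 \left(-122488 - 59 \sqrt{7}\right) = 41645920 + 20060 \sqrt{7}$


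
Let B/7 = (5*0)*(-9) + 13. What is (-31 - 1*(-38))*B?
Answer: 637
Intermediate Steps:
B = 91 (B = 7*((5*0)*(-9) + 13) = 7*(0*(-9) + 13) = 7*(0 + 13) = 7*13 = 91)
(-31 - 1*(-38))*B = (-31 - 1*(-38))*91 = (-31 + 38)*91 = 7*91 = 637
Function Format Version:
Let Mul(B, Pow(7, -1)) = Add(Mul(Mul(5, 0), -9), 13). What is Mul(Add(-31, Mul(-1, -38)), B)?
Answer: 637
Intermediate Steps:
B = 91 (B = Mul(7, Add(Mul(Mul(5, 0), -9), 13)) = Mul(7, Add(Mul(0, -9), 13)) = Mul(7, Add(0, 13)) = Mul(7, 13) = 91)
Mul(Add(-31, Mul(-1, -38)), B) = Mul(Add(-31, Mul(-1, -38)), 91) = Mul(Add(-31, 38), 91) = Mul(7, 91) = 637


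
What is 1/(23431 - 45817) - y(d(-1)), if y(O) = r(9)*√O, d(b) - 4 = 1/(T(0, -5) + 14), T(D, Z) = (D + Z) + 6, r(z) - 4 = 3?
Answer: -1/22386 - 7*√915/15 ≈ -14.116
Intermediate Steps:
r(z) = 7 (r(z) = 4 + 3 = 7)
T(D, Z) = 6 + D + Z
d(b) = 61/15 (d(b) = 4 + 1/((6 + 0 - 5) + 14) = 4 + 1/(1 + 14) = 4 + 1/15 = 61/15)
y(O) = 7*√O
1/(23431 - 45817) - y(d(-1)) = 1/(23431 - 45817) - 7*√(61/15) = 1/(-22386) - 7*√915/15 = -1/22386 - 7*√915/15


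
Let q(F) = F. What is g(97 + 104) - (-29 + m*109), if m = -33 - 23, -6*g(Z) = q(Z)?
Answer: 12199/2 ≈ 6099.5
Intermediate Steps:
g(Z) = -Z/6
m = -56
g(97 + 104) - (-29 + m*109) = -(97 + 104)/6 - (-29 - 56*109) = -1/6*201 - (-29 - 6104) = -67/2 - 1*(-6133) = -67/2 + 6133 = 12199/2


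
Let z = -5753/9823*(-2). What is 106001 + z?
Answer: 94659939/893 ≈ 1.0600e+5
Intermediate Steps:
z = 1046/893 (z = -5753*1/9823*(-2) = -523/893*(-2) = 1046/893 ≈ 1.1713)
106001 + z = 106001 + 1046/893 = 94659939/893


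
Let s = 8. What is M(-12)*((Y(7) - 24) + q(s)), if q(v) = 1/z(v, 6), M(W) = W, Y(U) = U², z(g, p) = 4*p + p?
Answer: -1502/5 ≈ -300.40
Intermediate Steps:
z(g, p) = 5*p
q(v) = 1/30 (q(v) = 1/(5*6) = 1/30)
M(-12)*((Y(7) - 24) + q(s)) = -12*((7² - 24) + 1/30) = -12*((49 - 24) + 1/30) = -12*(25 + 1/30) = -12*751/30 = -1502/5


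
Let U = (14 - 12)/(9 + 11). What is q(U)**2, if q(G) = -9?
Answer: 81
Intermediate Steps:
U = 1/10 (U = 2/20 = 2*(1/20) = 1/10 ≈ 0.10000)
q(U)**2 = (-9)**2 = 81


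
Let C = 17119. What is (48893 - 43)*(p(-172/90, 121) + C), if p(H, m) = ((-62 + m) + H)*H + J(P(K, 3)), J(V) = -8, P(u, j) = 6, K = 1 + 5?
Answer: 67273955314/81 ≈ 8.3054e+8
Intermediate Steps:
K = 6
p(H, m) = -8 + H*(-62 + H + m) (p(H, m) = ((-62 + m) + H)*H - 8 = (-62 + H + m)*H - 8 = H*(-62 + H + m) - 8 = -8 + H*(-62 + H + m))
(48893 - 43)*(p(-172/90, 121) + C) = (48893 - 43)*((-8 + (-172/90)² - (-10664)/90 - 172/90*121) + 17119) = 48850*((-8 + (-172*1/90)² - (-10664)/90 - 172*1/90*121) + 17119) = 48850*((-8 + (-86/45)² - 62*(-86/45) - 86/45*121) + 17119) = 48850*((-8 + 7396/2025 + 5332/45 - 10406/45) + 17119) = 48850*(-237134/2025 + 17119) = 48850*(34428841/2025) = 67273955314/81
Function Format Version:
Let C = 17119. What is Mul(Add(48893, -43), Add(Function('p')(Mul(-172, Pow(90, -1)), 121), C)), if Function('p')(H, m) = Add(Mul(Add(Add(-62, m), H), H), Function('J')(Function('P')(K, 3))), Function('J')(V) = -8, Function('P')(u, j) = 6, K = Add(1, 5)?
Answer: Rational(67273955314, 81) ≈ 8.3054e+8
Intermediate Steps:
K = 6
Function('p')(H, m) = Add(-8, Mul(H, Add(-62, H, m))) (Function('p')(H, m) = Add(Mul(Add(Add(-62, m), H), H), -8) = Add(Mul(Add(-62, H, m), H), -8) = Add(Mul(H, Add(-62, H, m)), -8) = Add(-8, Mul(H, Add(-62, H, m))))
Mul(Add(48893, -43), Add(Function('p')(Mul(-172, Pow(90, -1)), 121), C)) = Mul(Add(48893, -43), Add(Add(-8, Pow(Mul(-172, Pow(90, -1)), 2), Mul(-62, Mul(-172, Pow(90, -1))), Mul(Mul(-172, Pow(90, -1)), 121)), 17119)) = Mul(48850, Add(Add(-8, Pow(Mul(-172, Rational(1, 90)), 2), Mul(-62, Mul(-172, Rational(1, 90))), Mul(Mul(-172, Rational(1, 90)), 121)), 17119)) = Mul(48850, Add(Add(-8, Pow(Rational(-86, 45), 2), Mul(-62, Rational(-86, 45)), Mul(Rational(-86, 45), 121)), 17119)) = Mul(48850, Add(Add(-8, Rational(7396, 2025), Rational(5332, 45), Rational(-10406, 45)), 17119)) = Mul(48850, Add(Rational(-237134, 2025), 17119)) = Mul(48850, Rational(34428841, 2025)) = Rational(67273955314, 81)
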